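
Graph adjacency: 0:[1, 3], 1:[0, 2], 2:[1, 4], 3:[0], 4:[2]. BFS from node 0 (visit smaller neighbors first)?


BFS queue: start with [0]
Visit order: [0, 1, 3, 2, 4]


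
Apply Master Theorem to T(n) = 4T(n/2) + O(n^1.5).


a=4, b=2, c=1.5. log_2(4)=2 > c=1.5. Case 1: O(n^log_b(a)) = O(n^2)
Complexity: O(n^2)


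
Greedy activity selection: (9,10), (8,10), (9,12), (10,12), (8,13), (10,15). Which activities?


Greedy: pick earliest-ending, then skip overlaps.
Selected (2 activities): [(9, 10), (10, 12)]


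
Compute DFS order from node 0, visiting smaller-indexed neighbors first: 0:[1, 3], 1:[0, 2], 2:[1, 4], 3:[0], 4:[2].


DFS stack-based: start with [0]
Visit order: [0, 1, 2, 4, 3]


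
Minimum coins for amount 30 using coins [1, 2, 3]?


dp[0]=0; dp[i]=1+min(dp[i-c] for c in coins)
...dp[25]=9, dp[26]=9, dp[27]=9, dp[28]=10, dp[29]=10, dp[30]=10
Minimum coins for 30 = 10


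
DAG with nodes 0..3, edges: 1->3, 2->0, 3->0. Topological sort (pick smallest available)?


Kahn's algorithm, process smallest node first
Order: [1, 2, 3, 0]


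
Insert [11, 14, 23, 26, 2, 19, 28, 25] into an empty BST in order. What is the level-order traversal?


Root = 11; build tree by BST insertion.
Level-Order traversal: [11, 2, 14, 23, 19, 26, 25, 28]


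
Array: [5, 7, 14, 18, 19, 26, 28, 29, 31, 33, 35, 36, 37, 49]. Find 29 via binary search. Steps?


Search for 29:
[0,13] mid=6 arr[6]=28
[7,13] mid=10 arr[10]=35
[7,9] mid=8 arr[8]=31
[7,7] mid=7 arr[7]=29
Total: 4 comparisons


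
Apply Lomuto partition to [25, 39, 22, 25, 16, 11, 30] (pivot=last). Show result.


Elements <= 30 go left of pivot.
Result: [25, 22, 25, 16, 11, 30, 39], pivot at index 5


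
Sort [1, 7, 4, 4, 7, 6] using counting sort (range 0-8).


Count array: [0, 1, 0, 0, 2, 0, 1, 2, 0]
Reconstruct: [1, 4, 4, 6, 7, 7]


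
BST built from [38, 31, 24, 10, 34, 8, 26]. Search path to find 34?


BST root = 38
Search for 34: compare at each node
Path: [38, 31, 34]


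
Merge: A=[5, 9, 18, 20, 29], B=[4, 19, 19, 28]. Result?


Compare heads, take smaller each step.
Merged: [4, 5, 9, 18, 19, 19, 20, 28, 29]


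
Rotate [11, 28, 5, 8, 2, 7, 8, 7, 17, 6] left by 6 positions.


Left rotate by 6: [8, 7, 17, 6, 11, 28, 5, 8, 2, 7]


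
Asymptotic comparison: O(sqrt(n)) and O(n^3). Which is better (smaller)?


sublinear grows slower than cubic
O(sqrt(n)) is asymptotically smaller; O(n^3) grows faster


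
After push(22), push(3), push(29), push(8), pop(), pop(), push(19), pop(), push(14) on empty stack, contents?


push(22) -> [22]
push(3) -> [22, 3]
push(29) -> [22, 3, 29]
push(8) -> [22, 3, 29, 8]
pop() returns 8 -> [22, 3, 29]
pop() returns 29 -> [22, 3]
push(19) -> [22, 3, 19]
pop() returns 19 -> [22, 3]
push(14) -> [22, 3, 14]
Final stack (bottom to top): [22, 3, 14]


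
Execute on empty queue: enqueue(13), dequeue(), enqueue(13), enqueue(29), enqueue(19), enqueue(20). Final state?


enqueue(13) -> [13]
dequeue() returns 13 -> []
enqueue(13) -> [13]
enqueue(29) -> [13, 29]
enqueue(19) -> [13, 29, 19]
enqueue(20) -> [13, 29, 19, 20]
Final queue (front to back): [13, 29, 19, 20]


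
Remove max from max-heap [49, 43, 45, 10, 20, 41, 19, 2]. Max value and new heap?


Max = 49
Replace root with last, heapify down
Resulting heap: [45, 43, 41, 10, 20, 2, 19]


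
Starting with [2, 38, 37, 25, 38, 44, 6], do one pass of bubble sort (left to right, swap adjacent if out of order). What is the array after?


After one pass: [2, 37, 25, 38, 38, 6, 44]


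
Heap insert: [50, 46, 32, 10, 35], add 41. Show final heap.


Append 41: [50, 46, 32, 10, 35, 41]
Bubble up: swap idx 5(41) with idx 2(32)
Result: [50, 46, 41, 10, 35, 32]


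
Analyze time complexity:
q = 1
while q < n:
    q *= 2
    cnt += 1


Per nesting level: O(log n) = O(log n)
Complexity: O(log n)


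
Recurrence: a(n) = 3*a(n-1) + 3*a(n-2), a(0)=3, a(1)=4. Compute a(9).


Build bottom-up:
...a(7)=15660, a(8)=59373, a(9)=3*59373+3*15660=225099


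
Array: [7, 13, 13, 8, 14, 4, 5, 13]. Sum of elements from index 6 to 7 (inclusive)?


Prefix sums: [0, 7, 20, 33, 41, 55, 59, 64, 77]
Sum[6..7] = prefix[8] - prefix[6] = 77 - 59 = 18


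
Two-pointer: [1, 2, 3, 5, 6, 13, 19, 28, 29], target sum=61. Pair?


Two pointers: lo=0, hi=8
No pair sums to 61


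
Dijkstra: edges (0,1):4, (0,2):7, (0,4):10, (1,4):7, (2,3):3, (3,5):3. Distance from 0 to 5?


Dijkstra from 0:
Distances: {0: 0, 1: 4, 2: 7, 3: 10, 4: 10, 5: 13}
Shortest distance to 5 = 13, path = [0, 2, 3, 5]


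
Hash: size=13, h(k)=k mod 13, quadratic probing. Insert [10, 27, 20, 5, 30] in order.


Insertions: 10->slot 10; 27->slot 1; 20->slot 7; 5->slot 5; 30->slot 4
Table: [None, 27, None, None, 30, 5, None, 20, None, None, 10, None, None]


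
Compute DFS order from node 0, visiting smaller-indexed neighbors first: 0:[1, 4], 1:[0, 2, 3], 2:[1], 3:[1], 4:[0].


DFS stack-based: start with [0]
Visit order: [0, 1, 2, 3, 4]


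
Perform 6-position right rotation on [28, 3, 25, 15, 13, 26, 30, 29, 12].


Right rotate by 6: [15, 13, 26, 30, 29, 12, 28, 3, 25]


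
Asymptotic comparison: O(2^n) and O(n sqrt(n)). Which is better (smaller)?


n^1.5 grows slower than exponential
O(n sqrt(n)) is asymptotically smaller; O(2^n) grows faster


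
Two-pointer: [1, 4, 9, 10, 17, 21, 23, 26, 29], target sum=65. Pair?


Two pointers: lo=0, hi=8
No pair sums to 65


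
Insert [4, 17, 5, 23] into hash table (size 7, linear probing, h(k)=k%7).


Insertions: 4->slot 4; 17->slot 3; 5->slot 5; 23->slot 2
Table: [None, None, 23, 17, 4, 5, None]


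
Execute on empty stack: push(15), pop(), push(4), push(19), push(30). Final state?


push(15) -> [15]
pop() returns 15 -> []
push(4) -> [4]
push(19) -> [4, 19]
push(30) -> [4, 19, 30]
Final stack (bottom to top): [4, 19, 30]


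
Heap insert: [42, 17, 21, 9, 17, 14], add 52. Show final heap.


Append 52: [42, 17, 21, 9, 17, 14, 52]
Bubble up: swap idx 6(52) with idx 2(21); swap idx 2(52) with idx 0(42)
Result: [52, 17, 42, 9, 17, 14, 21]


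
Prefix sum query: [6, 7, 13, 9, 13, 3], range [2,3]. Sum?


Prefix sums: [0, 6, 13, 26, 35, 48, 51]
Sum[2..3] = prefix[4] - prefix[2] = 35 - 13 = 22


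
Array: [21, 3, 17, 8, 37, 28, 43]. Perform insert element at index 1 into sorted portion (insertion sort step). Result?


After one pass: [3, 21, 17, 8, 37, 28, 43]


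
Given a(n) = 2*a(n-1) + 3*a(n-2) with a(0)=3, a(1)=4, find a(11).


Build bottom-up:
...a(9)=34444, a(10)=103337, a(11)=2*103337+3*34444=310006


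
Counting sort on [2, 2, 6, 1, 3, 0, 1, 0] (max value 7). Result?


Count array: [2, 2, 2, 1, 0, 0, 1, 0]
Reconstruct: [0, 0, 1, 1, 2, 2, 3, 6]


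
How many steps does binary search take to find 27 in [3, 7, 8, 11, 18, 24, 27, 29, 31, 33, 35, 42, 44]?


Search for 27:
[0,12] mid=6 arr[6]=27
Total: 1 comparisons


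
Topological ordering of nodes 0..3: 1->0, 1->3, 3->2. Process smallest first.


Kahn's algorithm, process smallest node first
Order: [1, 0, 3, 2]


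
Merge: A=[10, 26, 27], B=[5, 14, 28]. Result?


Compare heads, take smaller each step.
Merged: [5, 10, 14, 26, 27, 28]


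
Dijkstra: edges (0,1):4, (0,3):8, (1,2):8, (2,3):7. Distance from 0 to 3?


Dijkstra from 0:
Distances: {0: 0, 1: 4, 2: 12, 3: 8}
Shortest distance to 3 = 8, path = [0, 3]


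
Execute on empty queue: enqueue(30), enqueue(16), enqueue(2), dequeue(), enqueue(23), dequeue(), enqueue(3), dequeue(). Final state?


enqueue(30) -> [30]
enqueue(16) -> [30, 16]
enqueue(2) -> [30, 16, 2]
dequeue() returns 30 -> [16, 2]
enqueue(23) -> [16, 2, 23]
dequeue() returns 16 -> [2, 23]
enqueue(3) -> [2, 23, 3]
dequeue() returns 2 -> [23, 3]
Final queue (front to back): [23, 3]


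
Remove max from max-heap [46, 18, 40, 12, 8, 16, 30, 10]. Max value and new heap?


Max = 46
Replace root with last, heapify down
Resulting heap: [40, 18, 30, 12, 8, 16, 10]


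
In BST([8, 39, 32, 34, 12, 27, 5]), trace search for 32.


BST root = 8
Search for 32: compare at each node
Path: [8, 39, 32]


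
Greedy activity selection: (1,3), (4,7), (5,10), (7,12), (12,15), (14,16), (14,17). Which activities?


Greedy: pick earliest-ending, then skip overlaps.
Selected (4 activities): [(1, 3), (4, 7), (7, 12), (12, 15)]


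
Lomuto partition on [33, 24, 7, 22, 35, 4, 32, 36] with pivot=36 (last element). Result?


Elements <= 36 go left of pivot.
Result: [33, 24, 7, 22, 35, 4, 32, 36], pivot at index 7


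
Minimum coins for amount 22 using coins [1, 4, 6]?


dp[0]=0; dp[i]=1+min(dp[i-c] for c in coins)
...dp[17]=4, dp[18]=3, dp[19]=4, dp[20]=4, dp[21]=5, dp[22]=4
Minimum coins for 22 = 4


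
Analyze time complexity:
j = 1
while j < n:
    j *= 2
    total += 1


Per nesting level: O(log n) = O(log n)
Complexity: O(log n)


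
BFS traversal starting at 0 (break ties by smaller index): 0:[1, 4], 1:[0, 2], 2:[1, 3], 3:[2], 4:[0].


BFS queue: start with [0]
Visit order: [0, 1, 4, 2, 3]


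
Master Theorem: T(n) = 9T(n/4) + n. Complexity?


a=9, b=4, c=1. log_4(9)=1.585 > c=1. Case 1: O(n^log_b(a)) = O(n^1.585)
Complexity: O(n^1.585)


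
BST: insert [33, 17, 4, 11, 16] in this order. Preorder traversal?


Root = 33; build tree by BST insertion.
Preorder traversal: [33, 17, 4, 11, 16]


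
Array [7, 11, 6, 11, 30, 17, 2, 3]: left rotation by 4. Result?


Left rotate by 4: [30, 17, 2, 3, 7, 11, 6, 11]


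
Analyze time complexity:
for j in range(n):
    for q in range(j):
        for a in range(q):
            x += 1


Per nesting level: O(n) * O(n) [triangular over j] * O(n) [triangular over q] = O(n^3)
Complexity: O(n^3)


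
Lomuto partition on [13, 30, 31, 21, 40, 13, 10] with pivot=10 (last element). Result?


Elements <= 10 go left of pivot.
Result: [10, 30, 31, 21, 40, 13, 13], pivot at index 0


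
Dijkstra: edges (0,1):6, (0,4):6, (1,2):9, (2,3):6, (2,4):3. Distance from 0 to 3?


Dijkstra from 0:
Distances: {0: 0, 1: 6, 2: 9, 3: 15, 4: 6}
Shortest distance to 3 = 15, path = [0, 4, 2, 3]


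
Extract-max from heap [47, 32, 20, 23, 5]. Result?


Max = 47
Replace root with last, heapify down
Resulting heap: [32, 23, 20, 5]


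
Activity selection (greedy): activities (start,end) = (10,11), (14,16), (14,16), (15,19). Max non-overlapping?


Greedy: pick earliest-ending, then skip overlaps.
Selected (2 activities): [(10, 11), (14, 16)]


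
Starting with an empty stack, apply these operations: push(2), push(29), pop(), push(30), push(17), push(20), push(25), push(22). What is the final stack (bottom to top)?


push(2) -> [2]
push(29) -> [2, 29]
pop() returns 29 -> [2]
push(30) -> [2, 30]
push(17) -> [2, 30, 17]
push(20) -> [2, 30, 17, 20]
push(25) -> [2, 30, 17, 20, 25]
push(22) -> [2, 30, 17, 20, 25, 22]
Final stack (bottom to top): [2, 30, 17, 20, 25, 22]


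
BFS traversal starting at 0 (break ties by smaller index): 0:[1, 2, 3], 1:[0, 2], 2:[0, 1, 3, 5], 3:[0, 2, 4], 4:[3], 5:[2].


BFS queue: start with [0]
Visit order: [0, 1, 2, 3, 5, 4]


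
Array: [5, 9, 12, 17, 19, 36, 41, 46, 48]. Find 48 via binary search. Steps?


Search for 48:
[0,8] mid=4 arr[4]=19
[5,8] mid=6 arr[6]=41
[7,8] mid=7 arr[7]=46
[8,8] mid=8 arr[8]=48
Total: 4 comparisons


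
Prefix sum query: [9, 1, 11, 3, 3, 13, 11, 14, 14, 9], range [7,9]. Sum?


Prefix sums: [0, 9, 10, 21, 24, 27, 40, 51, 65, 79, 88]
Sum[7..9] = prefix[10] - prefix[7] = 88 - 51 = 37


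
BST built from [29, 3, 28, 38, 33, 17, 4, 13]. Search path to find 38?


BST root = 29
Search for 38: compare at each node
Path: [29, 38]


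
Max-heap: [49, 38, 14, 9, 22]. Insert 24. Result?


Append 24: [49, 38, 14, 9, 22, 24]
Bubble up: swap idx 5(24) with idx 2(14)
Result: [49, 38, 24, 9, 22, 14]


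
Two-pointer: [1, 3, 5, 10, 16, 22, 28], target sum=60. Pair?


Two pointers: lo=0, hi=6
No pair sums to 60


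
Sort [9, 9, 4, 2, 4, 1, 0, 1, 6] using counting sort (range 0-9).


Count array: [1, 2, 1, 0, 2, 0, 1, 0, 0, 2]
Reconstruct: [0, 1, 1, 2, 4, 4, 6, 9, 9]


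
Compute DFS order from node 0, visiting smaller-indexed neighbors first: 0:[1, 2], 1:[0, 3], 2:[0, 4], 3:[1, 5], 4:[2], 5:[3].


DFS stack-based: start with [0]
Visit order: [0, 1, 3, 5, 2, 4]


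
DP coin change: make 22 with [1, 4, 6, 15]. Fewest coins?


dp[0]=0; dp[i]=1+min(dp[i-c] for c in coins)
...dp[17]=3, dp[18]=3, dp[19]=2, dp[20]=3, dp[21]=2, dp[22]=3
Minimum coins for 22 = 3


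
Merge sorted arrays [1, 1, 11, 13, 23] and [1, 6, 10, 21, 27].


Compare heads, take smaller each step.
Merged: [1, 1, 1, 6, 10, 11, 13, 21, 23, 27]


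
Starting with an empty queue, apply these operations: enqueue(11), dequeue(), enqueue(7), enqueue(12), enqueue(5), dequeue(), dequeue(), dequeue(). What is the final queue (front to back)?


enqueue(11) -> [11]
dequeue() returns 11 -> []
enqueue(7) -> [7]
enqueue(12) -> [7, 12]
enqueue(5) -> [7, 12, 5]
dequeue() returns 7 -> [12, 5]
dequeue() returns 12 -> [5]
dequeue() returns 5 -> []
Final queue (front to back): []


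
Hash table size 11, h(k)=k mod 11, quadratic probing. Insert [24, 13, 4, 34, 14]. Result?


Insertions: 24->slot 2; 13->slot 3; 4->slot 4; 34->slot 1; 14->slot 7
Table: [None, 34, 24, 13, 4, None, None, 14, None, None, None]


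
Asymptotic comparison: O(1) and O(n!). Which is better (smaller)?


constant grows slower than factorial
O(1) is asymptotically smaller; O(n!) grows faster


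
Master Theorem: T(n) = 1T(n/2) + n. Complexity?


a=1, b=2, c=1. log_2(1)=0 < c=1. Case 3: O(n^c) = O(n)
Complexity: O(n)


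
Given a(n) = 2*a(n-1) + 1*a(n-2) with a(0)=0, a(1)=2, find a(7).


Build bottom-up:
...a(5)=58, a(6)=140, a(7)=2*140+1*58=338


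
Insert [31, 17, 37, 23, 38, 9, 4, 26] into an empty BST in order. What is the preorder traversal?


Root = 31; build tree by BST insertion.
Preorder traversal: [31, 17, 9, 4, 23, 26, 37, 38]


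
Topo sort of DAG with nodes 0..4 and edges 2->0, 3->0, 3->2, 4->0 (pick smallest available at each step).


Kahn's algorithm, process smallest node first
Order: [1, 3, 2, 4, 0]


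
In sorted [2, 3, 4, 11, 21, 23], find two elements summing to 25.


Two pointers: lo=0, hi=5
Found pair: (2, 23) summing to 25


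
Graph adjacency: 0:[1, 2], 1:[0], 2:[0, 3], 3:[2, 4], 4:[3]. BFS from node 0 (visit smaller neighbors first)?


BFS queue: start with [0]
Visit order: [0, 1, 2, 3, 4]


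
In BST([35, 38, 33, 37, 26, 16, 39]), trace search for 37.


BST root = 35
Search for 37: compare at each node
Path: [35, 38, 37]


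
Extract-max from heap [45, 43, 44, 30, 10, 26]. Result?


Max = 45
Replace root with last, heapify down
Resulting heap: [44, 43, 26, 30, 10]


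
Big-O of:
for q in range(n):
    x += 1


Per nesting level: O(n) = O(n)
Complexity: O(n)


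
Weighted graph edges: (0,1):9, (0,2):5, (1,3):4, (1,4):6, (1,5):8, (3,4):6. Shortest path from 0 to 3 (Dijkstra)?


Dijkstra from 0:
Distances: {0: 0, 1: 9, 2: 5, 3: 13, 4: 15, 5: 17}
Shortest distance to 3 = 13, path = [0, 1, 3]


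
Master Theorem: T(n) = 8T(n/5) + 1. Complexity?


a=8, b=5, c=0. log_5(8)=1.292 > c=0. Case 1: O(n^log_b(a)) = O(n^1.292)
Complexity: O(n^1.292)


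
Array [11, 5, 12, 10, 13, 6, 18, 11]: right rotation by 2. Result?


Right rotate by 2: [18, 11, 11, 5, 12, 10, 13, 6]


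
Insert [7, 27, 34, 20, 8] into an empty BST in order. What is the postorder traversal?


Root = 7; build tree by BST insertion.
Postorder traversal: [8, 20, 34, 27, 7]


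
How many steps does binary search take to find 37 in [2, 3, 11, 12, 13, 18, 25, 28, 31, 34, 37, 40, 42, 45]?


Search for 37:
[0,13] mid=6 arr[6]=25
[7,13] mid=10 arr[10]=37
Total: 2 comparisons


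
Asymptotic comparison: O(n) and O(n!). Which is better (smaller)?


linear grows slower than factorial
O(n) is asymptotically smaller; O(n!) grows faster


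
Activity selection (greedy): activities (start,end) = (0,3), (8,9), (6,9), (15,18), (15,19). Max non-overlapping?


Greedy: pick earliest-ending, then skip overlaps.
Selected (3 activities): [(0, 3), (8, 9), (15, 18)]


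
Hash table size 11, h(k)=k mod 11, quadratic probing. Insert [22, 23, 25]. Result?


Insertions: 22->slot 0; 23->slot 1; 25->slot 3
Table: [22, 23, None, 25, None, None, None, None, None, None, None]


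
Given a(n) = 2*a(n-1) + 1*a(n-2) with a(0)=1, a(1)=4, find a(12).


Build bottom-up:
...a(10)=10497, a(11)=25342, a(12)=2*25342+1*10497=61181


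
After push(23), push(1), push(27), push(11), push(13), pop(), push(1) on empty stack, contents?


push(23) -> [23]
push(1) -> [23, 1]
push(27) -> [23, 1, 27]
push(11) -> [23, 1, 27, 11]
push(13) -> [23, 1, 27, 11, 13]
pop() returns 13 -> [23, 1, 27, 11]
push(1) -> [23, 1, 27, 11, 1]
Final stack (bottom to top): [23, 1, 27, 11, 1]


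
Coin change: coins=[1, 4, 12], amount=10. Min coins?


dp[0]=0; dp[i]=1+min(dp[i-c] for c in coins)
...dp[5]=2, dp[6]=3, dp[7]=4, dp[8]=2, dp[9]=3, dp[10]=4
Minimum coins for 10 = 4


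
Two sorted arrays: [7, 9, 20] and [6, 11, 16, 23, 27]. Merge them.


Compare heads, take smaller each step.
Merged: [6, 7, 9, 11, 16, 20, 23, 27]


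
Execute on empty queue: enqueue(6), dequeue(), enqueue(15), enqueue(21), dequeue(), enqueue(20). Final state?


enqueue(6) -> [6]
dequeue() returns 6 -> []
enqueue(15) -> [15]
enqueue(21) -> [15, 21]
dequeue() returns 15 -> [21]
enqueue(20) -> [21, 20]
Final queue (front to back): [21, 20]


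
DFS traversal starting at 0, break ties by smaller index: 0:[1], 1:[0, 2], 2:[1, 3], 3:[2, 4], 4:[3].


DFS stack-based: start with [0]
Visit order: [0, 1, 2, 3, 4]


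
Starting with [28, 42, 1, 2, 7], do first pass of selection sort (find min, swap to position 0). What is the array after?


After one pass: [1, 42, 28, 2, 7]


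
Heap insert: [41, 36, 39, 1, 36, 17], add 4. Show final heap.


Append 4: [41, 36, 39, 1, 36, 17, 4]
Bubble up: no swaps needed
Result: [41, 36, 39, 1, 36, 17, 4]


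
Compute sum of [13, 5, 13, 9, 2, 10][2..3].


Prefix sums: [0, 13, 18, 31, 40, 42, 52]
Sum[2..3] = prefix[4] - prefix[2] = 40 - 18 = 22


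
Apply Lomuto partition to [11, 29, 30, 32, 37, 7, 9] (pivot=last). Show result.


Elements <= 9 go left of pivot.
Result: [7, 9, 30, 32, 37, 11, 29], pivot at index 1


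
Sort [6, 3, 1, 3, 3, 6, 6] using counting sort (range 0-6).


Count array: [0, 1, 0, 3, 0, 0, 3]
Reconstruct: [1, 3, 3, 3, 6, 6, 6]


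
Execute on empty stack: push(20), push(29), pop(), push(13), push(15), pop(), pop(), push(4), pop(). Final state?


push(20) -> [20]
push(29) -> [20, 29]
pop() returns 29 -> [20]
push(13) -> [20, 13]
push(15) -> [20, 13, 15]
pop() returns 15 -> [20, 13]
pop() returns 13 -> [20]
push(4) -> [20, 4]
pop() returns 4 -> [20]
Final stack (bottom to top): [20]


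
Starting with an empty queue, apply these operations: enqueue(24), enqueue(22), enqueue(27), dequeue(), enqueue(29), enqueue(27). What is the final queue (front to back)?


enqueue(24) -> [24]
enqueue(22) -> [24, 22]
enqueue(27) -> [24, 22, 27]
dequeue() returns 24 -> [22, 27]
enqueue(29) -> [22, 27, 29]
enqueue(27) -> [22, 27, 29, 27]
Final queue (front to back): [22, 27, 29, 27]


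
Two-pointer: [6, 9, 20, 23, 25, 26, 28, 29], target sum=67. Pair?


Two pointers: lo=0, hi=7
No pair sums to 67


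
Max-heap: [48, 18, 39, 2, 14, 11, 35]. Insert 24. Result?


Append 24: [48, 18, 39, 2, 14, 11, 35, 24]
Bubble up: swap idx 7(24) with idx 3(2); swap idx 3(24) with idx 1(18)
Result: [48, 24, 39, 18, 14, 11, 35, 2]


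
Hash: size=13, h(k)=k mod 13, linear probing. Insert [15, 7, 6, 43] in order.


Insertions: 15->slot 2; 7->slot 7; 6->slot 6; 43->slot 4
Table: [None, None, 15, None, 43, None, 6, 7, None, None, None, None, None]


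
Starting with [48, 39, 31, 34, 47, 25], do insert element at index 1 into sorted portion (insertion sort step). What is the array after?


After one pass: [39, 48, 31, 34, 47, 25]


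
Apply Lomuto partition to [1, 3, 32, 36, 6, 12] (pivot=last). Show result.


Elements <= 12 go left of pivot.
Result: [1, 3, 6, 12, 32, 36], pivot at index 3


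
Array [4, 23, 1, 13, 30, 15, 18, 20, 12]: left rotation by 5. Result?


Left rotate by 5: [15, 18, 20, 12, 4, 23, 1, 13, 30]


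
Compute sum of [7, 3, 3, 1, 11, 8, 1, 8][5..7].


Prefix sums: [0, 7, 10, 13, 14, 25, 33, 34, 42]
Sum[5..7] = prefix[8] - prefix[5] = 42 - 25 = 17


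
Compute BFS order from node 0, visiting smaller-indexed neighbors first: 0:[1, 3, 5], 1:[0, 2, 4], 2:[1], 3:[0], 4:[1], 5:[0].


BFS queue: start with [0]
Visit order: [0, 1, 3, 5, 2, 4]


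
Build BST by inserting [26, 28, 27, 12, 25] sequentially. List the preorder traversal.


Root = 26; build tree by BST insertion.
Preorder traversal: [26, 12, 25, 28, 27]


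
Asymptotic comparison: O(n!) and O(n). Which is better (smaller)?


linear grows slower than factorial
O(n) is asymptotically smaller; O(n!) grows faster


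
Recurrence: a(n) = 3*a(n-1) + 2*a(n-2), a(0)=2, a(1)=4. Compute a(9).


Build bottom-up:
...a(7)=9032, a(8)=32168, a(9)=3*32168+2*9032=114568


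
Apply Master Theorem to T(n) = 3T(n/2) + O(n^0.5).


a=3, b=2, c=0.5. log_2(3)=1.585 > c=0.5. Case 1: O(n^log_b(a)) = O(n^1.585)
Complexity: O(n^1.585)


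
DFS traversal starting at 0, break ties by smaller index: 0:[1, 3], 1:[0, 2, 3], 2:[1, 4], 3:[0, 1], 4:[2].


DFS stack-based: start with [0]
Visit order: [0, 1, 2, 4, 3]


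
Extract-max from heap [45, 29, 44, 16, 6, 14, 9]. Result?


Max = 45
Replace root with last, heapify down
Resulting heap: [44, 29, 14, 16, 6, 9]


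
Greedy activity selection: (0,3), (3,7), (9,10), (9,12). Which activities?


Greedy: pick earliest-ending, then skip overlaps.
Selected (3 activities): [(0, 3), (3, 7), (9, 10)]


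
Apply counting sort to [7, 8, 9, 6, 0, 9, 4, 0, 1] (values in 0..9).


Count array: [2, 1, 0, 0, 1, 0, 1, 1, 1, 2]
Reconstruct: [0, 0, 1, 4, 6, 7, 8, 9, 9]


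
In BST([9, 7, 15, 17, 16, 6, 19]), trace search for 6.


BST root = 9
Search for 6: compare at each node
Path: [9, 7, 6]


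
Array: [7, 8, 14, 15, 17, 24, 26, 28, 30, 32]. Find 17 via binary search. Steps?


Search for 17:
[0,9] mid=4 arr[4]=17
Total: 1 comparisons


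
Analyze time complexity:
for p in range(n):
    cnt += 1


Per nesting level: O(n) = O(n)
Complexity: O(n)


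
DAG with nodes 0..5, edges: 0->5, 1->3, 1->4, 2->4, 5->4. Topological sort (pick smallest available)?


Kahn's algorithm, process smallest node first
Order: [0, 1, 2, 3, 5, 4]


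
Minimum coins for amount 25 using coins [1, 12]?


dp[0]=0; dp[i]=1+min(dp[i-c] for c in coins)
...dp[20]=9, dp[21]=10, dp[22]=11, dp[23]=12, dp[24]=2, dp[25]=3
Minimum coins for 25 = 3


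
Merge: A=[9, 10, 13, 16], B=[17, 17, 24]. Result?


Compare heads, take smaller each step.
Merged: [9, 10, 13, 16, 17, 17, 24]


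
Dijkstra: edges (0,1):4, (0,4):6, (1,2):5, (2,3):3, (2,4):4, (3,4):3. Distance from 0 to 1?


Dijkstra from 0:
Distances: {0: 0, 1: 4, 2: 9, 3: 9, 4: 6}
Shortest distance to 1 = 4, path = [0, 1]


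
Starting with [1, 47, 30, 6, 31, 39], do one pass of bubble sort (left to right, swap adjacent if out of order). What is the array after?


After one pass: [1, 30, 6, 31, 39, 47]


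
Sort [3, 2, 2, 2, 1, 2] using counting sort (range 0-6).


Count array: [0, 1, 4, 1, 0, 0, 0]
Reconstruct: [1, 2, 2, 2, 2, 3]


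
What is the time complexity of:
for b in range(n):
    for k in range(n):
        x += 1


Per nesting level: O(n) * O(n) = O(n^2)
Complexity: O(n^2)


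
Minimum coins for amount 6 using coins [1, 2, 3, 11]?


dp[0]=0; dp[i]=1+min(dp[i-c] for c in coins)
...dp[1]=1, dp[2]=1, dp[3]=1, dp[4]=2, dp[5]=2, dp[6]=2
Minimum coins for 6 = 2


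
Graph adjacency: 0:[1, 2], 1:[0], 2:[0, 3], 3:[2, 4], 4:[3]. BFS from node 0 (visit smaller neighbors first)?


BFS queue: start with [0]
Visit order: [0, 1, 2, 3, 4]


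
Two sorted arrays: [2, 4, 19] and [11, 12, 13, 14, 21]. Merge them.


Compare heads, take smaller each step.
Merged: [2, 4, 11, 12, 13, 14, 19, 21]


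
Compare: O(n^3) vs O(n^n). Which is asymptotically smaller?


cubic grows slower than n^n
O(n^3) is asymptotically smaller; O(n^n) grows faster


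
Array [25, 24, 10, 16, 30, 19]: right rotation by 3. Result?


Right rotate by 3: [16, 30, 19, 25, 24, 10]


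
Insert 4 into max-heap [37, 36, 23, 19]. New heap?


Append 4: [37, 36, 23, 19, 4]
Bubble up: no swaps needed
Result: [37, 36, 23, 19, 4]


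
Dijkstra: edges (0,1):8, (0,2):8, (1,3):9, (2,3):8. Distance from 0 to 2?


Dijkstra from 0:
Distances: {0: 0, 1: 8, 2: 8, 3: 16}
Shortest distance to 2 = 8, path = [0, 2]


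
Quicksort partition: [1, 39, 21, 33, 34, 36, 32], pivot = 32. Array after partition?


Elements <= 32 go left of pivot.
Result: [1, 21, 32, 33, 34, 36, 39], pivot at index 2


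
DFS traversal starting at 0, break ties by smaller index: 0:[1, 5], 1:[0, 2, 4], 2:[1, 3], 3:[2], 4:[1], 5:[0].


DFS stack-based: start with [0]
Visit order: [0, 1, 2, 3, 4, 5]


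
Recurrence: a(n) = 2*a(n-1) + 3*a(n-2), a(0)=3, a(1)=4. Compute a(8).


Build bottom-up:
...a(6)=1277, a(7)=3826, a(8)=2*3826+3*1277=11483


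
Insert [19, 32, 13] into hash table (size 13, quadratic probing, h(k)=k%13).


Insertions: 19->slot 6; 32->slot 7; 13->slot 0
Table: [13, None, None, None, None, None, 19, 32, None, None, None, None, None]


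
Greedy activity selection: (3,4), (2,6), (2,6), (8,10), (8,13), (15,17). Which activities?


Greedy: pick earliest-ending, then skip overlaps.
Selected (3 activities): [(3, 4), (8, 10), (15, 17)]


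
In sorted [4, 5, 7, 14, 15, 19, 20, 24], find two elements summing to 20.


Two pointers: lo=0, hi=7
Found pair: (5, 15) summing to 20


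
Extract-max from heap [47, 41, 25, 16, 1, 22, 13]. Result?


Max = 47
Replace root with last, heapify down
Resulting heap: [41, 16, 25, 13, 1, 22]


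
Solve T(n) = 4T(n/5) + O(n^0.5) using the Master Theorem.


a=4, b=5, c=0.5. log_5(4)=0.861 > c=0.5. Case 1: O(n^log_b(a)) = O(n^0.861)
Complexity: O(n^0.861)


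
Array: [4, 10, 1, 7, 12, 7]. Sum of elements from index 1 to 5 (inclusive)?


Prefix sums: [0, 4, 14, 15, 22, 34, 41]
Sum[1..5] = prefix[6] - prefix[1] = 41 - 4 = 37


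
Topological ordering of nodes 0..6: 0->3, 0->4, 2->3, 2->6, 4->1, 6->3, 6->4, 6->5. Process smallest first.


Kahn's algorithm, process smallest node first
Order: [0, 2, 6, 3, 4, 1, 5]


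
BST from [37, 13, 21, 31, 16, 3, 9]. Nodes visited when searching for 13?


BST root = 37
Search for 13: compare at each node
Path: [37, 13]


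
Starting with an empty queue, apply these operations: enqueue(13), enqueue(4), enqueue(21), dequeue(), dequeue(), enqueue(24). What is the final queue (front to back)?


enqueue(13) -> [13]
enqueue(4) -> [13, 4]
enqueue(21) -> [13, 4, 21]
dequeue() returns 13 -> [4, 21]
dequeue() returns 4 -> [21]
enqueue(24) -> [21, 24]
Final queue (front to back): [21, 24]


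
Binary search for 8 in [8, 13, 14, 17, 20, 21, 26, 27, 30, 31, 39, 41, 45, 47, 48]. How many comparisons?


Search for 8:
[0,14] mid=7 arr[7]=27
[0,6] mid=3 arr[3]=17
[0,2] mid=1 arr[1]=13
[0,0] mid=0 arr[0]=8
Total: 4 comparisons


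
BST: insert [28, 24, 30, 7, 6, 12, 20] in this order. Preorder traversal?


Root = 28; build tree by BST insertion.
Preorder traversal: [28, 24, 7, 6, 12, 20, 30]


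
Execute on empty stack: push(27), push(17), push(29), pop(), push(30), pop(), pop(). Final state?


push(27) -> [27]
push(17) -> [27, 17]
push(29) -> [27, 17, 29]
pop() returns 29 -> [27, 17]
push(30) -> [27, 17, 30]
pop() returns 30 -> [27, 17]
pop() returns 17 -> [27]
Final stack (bottom to top): [27]


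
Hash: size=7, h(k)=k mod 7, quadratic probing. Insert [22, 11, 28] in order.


Insertions: 22->slot 1; 11->slot 4; 28->slot 0
Table: [28, 22, None, None, 11, None, None]


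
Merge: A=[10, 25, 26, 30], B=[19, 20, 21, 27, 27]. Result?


Compare heads, take smaller each step.
Merged: [10, 19, 20, 21, 25, 26, 27, 27, 30]


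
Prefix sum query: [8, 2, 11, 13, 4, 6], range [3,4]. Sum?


Prefix sums: [0, 8, 10, 21, 34, 38, 44]
Sum[3..4] = prefix[5] - prefix[3] = 38 - 21 = 17


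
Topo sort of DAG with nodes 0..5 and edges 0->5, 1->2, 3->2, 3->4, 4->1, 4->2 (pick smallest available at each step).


Kahn's algorithm, process smallest node first
Order: [0, 3, 4, 1, 2, 5]


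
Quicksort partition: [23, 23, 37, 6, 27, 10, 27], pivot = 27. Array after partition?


Elements <= 27 go left of pivot.
Result: [23, 23, 6, 27, 10, 27, 37], pivot at index 5


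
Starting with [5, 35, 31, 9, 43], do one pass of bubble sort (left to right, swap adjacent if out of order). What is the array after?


After one pass: [5, 31, 9, 35, 43]


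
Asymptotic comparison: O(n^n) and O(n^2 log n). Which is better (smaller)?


n^2 log n grows slower than n^n
O(n^2 log n) is asymptotically smaller; O(n^n) grows faster


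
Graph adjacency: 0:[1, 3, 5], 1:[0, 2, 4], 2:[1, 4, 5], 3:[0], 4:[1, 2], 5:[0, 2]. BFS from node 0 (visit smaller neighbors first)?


BFS queue: start with [0]
Visit order: [0, 1, 3, 5, 2, 4]


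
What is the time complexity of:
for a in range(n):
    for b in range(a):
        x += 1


Per nesting level: O(n) * O(n) [triangular over a] = O(n^2)
Complexity: O(n^2)


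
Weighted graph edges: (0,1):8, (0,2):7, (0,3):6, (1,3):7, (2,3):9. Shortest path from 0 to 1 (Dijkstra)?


Dijkstra from 0:
Distances: {0: 0, 1: 8, 2: 7, 3: 6}
Shortest distance to 1 = 8, path = [0, 1]


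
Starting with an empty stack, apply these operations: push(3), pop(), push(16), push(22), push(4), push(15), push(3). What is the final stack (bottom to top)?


push(3) -> [3]
pop() returns 3 -> []
push(16) -> [16]
push(22) -> [16, 22]
push(4) -> [16, 22, 4]
push(15) -> [16, 22, 4, 15]
push(3) -> [16, 22, 4, 15, 3]
Final stack (bottom to top): [16, 22, 4, 15, 3]


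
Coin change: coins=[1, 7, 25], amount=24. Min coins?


dp[0]=0; dp[i]=1+min(dp[i-c] for c in coins)
...dp[19]=7, dp[20]=8, dp[21]=3, dp[22]=4, dp[23]=5, dp[24]=6
Minimum coins for 24 = 6


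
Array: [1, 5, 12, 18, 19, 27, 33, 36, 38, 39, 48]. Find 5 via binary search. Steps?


Search for 5:
[0,10] mid=5 arr[5]=27
[0,4] mid=2 arr[2]=12
[0,1] mid=0 arr[0]=1
[1,1] mid=1 arr[1]=5
Total: 4 comparisons


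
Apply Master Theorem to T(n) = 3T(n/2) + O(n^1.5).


a=3, b=2, c=1.5. log_2(3)=1.585 > c=1.5. Case 1: O(n^log_b(a)) = O(n^1.585)
Complexity: O(n^1.585)


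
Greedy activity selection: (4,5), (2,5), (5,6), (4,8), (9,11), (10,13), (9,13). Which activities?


Greedy: pick earliest-ending, then skip overlaps.
Selected (3 activities): [(4, 5), (5, 6), (9, 11)]


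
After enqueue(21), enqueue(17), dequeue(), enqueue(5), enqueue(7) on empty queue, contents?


enqueue(21) -> [21]
enqueue(17) -> [21, 17]
dequeue() returns 21 -> [17]
enqueue(5) -> [17, 5]
enqueue(7) -> [17, 5, 7]
Final queue (front to back): [17, 5, 7]


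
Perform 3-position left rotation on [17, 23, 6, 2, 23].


Left rotate by 3: [2, 23, 17, 23, 6]


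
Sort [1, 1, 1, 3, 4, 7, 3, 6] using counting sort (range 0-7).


Count array: [0, 3, 0, 2, 1, 0, 1, 1]
Reconstruct: [1, 1, 1, 3, 3, 4, 6, 7]


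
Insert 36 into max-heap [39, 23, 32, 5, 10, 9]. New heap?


Append 36: [39, 23, 32, 5, 10, 9, 36]
Bubble up: swap idx 6(36) with idx 2(32)
Result: [39, 23, 36, 5, 10, 9, 32]


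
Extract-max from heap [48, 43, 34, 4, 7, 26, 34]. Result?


Max = 48
Replace root with last, heapify down
Resulting heap: [43, 34, 34, 4, 7, 26]


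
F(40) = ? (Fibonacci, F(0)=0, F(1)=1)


F(n)=F(n-1)+F(n-2)
...F(38)=39088169, F(39)=63245986, F(40)=102334155


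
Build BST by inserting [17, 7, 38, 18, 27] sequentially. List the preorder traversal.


Root = 17; build tree by BST insertion.
Preorder traversal: [17, 7, 38, 18, 27]


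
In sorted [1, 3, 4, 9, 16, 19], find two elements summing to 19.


Two pointers: lo=0, hi=5
Found pair: (3, 16) summing to 19


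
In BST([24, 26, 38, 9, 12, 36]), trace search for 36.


BST root = 24
Search for 36: compare at each node
Path: [24, 26, 38, 36]


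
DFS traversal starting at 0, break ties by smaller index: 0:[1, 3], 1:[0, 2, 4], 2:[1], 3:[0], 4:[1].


DFS stack-based: start with [0]
Visit order: [0, 1, 2, 4, 3]


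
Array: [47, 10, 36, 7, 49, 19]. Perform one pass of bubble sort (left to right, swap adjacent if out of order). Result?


After one pass: [10, 36, 7, 47, 19, 49]


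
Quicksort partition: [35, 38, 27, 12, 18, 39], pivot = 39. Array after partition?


Elements <= 39 go left of pivot.
Result: [35, 38, 27, 12, 18, 39], pivot at index 5


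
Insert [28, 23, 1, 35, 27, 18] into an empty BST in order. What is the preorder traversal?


Root = 28; build tree by BST insertion.
Preorder traversal: [28, 23, 1, 18, 27, 35]


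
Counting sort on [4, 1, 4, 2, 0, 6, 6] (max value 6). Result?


Count array: [1, 1, 1, 0, 2, 0, 2]
Reconstruct: [0, 1, 2, 4, 4, 6, 6]


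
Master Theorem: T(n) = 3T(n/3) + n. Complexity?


a=3, b=3, c=1. log_3(3)=1 = c=1. Case 2: O(n^c log n) = O(n log n)
Complexity: O(n log n)


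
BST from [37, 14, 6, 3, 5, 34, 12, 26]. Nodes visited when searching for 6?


BST root = 37
Search for 6: compare at each node
Path: [37, 14, 6]


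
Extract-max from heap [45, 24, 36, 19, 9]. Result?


Max = 45
Replace root with last, heapify down
Resulting heap: [36, 24, 9, 19]


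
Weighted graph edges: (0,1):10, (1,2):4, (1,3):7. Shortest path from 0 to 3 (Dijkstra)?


Dijkstra from 0:
Distances: {0: 0, 1: 10, 2: 14, 3: 17}
Shortest distance to 3 = 17, path = [0, 1, 3]


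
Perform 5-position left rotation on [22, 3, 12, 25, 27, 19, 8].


Left rotate by 5: [19, 8, 22, 3, 12, 25, 27]


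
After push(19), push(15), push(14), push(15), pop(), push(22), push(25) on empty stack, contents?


push(19) -> [19]
push(15) -> [19, 15]
push(14) -> [19, 15, 14]
push(15) -> [19, 15, 14, 15]
pop() returns 15 -> [19, 15, 14]
push(22) -> [19, 15, 14, 22]
push(25) -> [19, 15, 14, 22, 25]
Final stack (bottom to top): [19, 15, 14, 22, 25]


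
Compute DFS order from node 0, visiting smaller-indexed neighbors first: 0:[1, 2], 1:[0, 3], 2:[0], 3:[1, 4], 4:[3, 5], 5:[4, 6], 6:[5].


DFS stack-based: start with [0]
Visit order: [0, 1, 3, 4, 5, 6, 2]


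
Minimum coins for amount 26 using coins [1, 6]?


dp[0]=0; dp[i]=1+min(dp[i-c] for c in coins)
...dp[21]=6, dp[22]=7, dp[23]=8, dp[24]=4, dp[25]=5, dp[26]=6
Minimum coins for 26 = 6


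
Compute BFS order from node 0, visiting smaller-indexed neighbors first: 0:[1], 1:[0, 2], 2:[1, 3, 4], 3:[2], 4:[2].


BFS queue: start with [0]
Visit order: [0, 1, 2, 3, 4]


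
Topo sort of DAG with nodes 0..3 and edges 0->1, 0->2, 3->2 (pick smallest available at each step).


Kahn's algorithm, process smallest node first
Order: [0, 1, 3, 2]


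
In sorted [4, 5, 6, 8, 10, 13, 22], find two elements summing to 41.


Two pointers: lo=0, hi=6
No pair sums to 41


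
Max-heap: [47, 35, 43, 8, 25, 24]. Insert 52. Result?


Append 52: [47, 35, 43, 8, 25, 24, 52]
Bubble up: swap idx 6(52) with idx 2(43); swap idx 2(52) with idx 0(47)
Result: [52, 35, 47, 8, 25, 24, 43]


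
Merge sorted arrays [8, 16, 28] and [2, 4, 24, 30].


Compare heads, take smaller each step.
Merged: [2, 4, 8, 16, 24, 28, 30]


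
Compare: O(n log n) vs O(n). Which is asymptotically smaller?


linear grows slower than linearithmic
O(n) is asymptotically smaller; O(n log n) grows faster


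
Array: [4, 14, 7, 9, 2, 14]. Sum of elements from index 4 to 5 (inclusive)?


Prefix sums: [0, 4, 18, 25, 34, 36, 50]
Sum[4..5] = prefix[6] - prefix[4] = 50 - 34 = 16


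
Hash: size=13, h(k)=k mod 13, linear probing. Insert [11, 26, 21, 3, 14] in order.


Insertions: 11->slot 11; 26->slot 0; 21->slot 8; 3->slot 3; 14->slot 1
Table: [26, 14, None, 3, None, None, None, None, 21, None, None, 11, None]


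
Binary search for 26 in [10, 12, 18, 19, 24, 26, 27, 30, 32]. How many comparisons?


Search for 26:
[0,8] mid=4 arr[4]=24
[5,8] mid=6 arr[6]=27
[5,5] mid=5 arr[5]=26
Total: 3 comparisons


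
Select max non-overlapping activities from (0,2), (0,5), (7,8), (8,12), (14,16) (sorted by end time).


Greedy: pick earliest-ending, then skip overlaps.
Selected (4 activities): [(0, 2), (7, 8), (8, 12), (14, 16)]


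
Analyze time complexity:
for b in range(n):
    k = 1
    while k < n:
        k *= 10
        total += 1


Per nesting level: O(n) * O(log n) = O(n log n)
Complexity: O(n log n)


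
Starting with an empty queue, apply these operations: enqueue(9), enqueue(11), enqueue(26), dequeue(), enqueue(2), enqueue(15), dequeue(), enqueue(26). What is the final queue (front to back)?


enqueue(9) -> [9]
enqueue(11) -> [9, 11]
enqueue(26) -> [9, 11, 26]
dequeue() returns 9 -> [11, 26]
enqueue(2) -> [11, 26, 2]
enqueue(15) -> [11, 26, 2, 15]
dequeue() returns 11 -> [26, 2, 15]
enqueue(26) -> [26, 2, 15, 26]
Final queue (front to back): [26, 2, 15, 26]


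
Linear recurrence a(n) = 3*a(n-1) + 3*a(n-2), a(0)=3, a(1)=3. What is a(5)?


Build bottom-up:
...a(3)=63, a(4)=243, a(5)=3*243+3*63=918


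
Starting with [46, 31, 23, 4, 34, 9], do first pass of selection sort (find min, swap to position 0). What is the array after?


After one pass: [4, 31, 23, 46, 34, 9]


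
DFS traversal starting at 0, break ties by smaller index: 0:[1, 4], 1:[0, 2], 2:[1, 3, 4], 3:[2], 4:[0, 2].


DFS stack-based: start with [0]
Visit order: [0, 1, 2, 3, 4]


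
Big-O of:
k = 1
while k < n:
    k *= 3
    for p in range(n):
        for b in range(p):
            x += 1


Per nesting level: O(log n) * O(n) * O(n) [triangular over p] = O(n^2 log n)
Complexity: O(n^2 log n)


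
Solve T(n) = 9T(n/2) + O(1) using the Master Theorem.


a=9, b=2, c=0. log_2(9)=3.170 > c=0. Case 1: O(n^log_b(a)) = O(n^3.170)
Complexity: O(n^3.170)


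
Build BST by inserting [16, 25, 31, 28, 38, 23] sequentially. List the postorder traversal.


Root = 16; build tree by BST insertion.
Postorder traversal: [23, 28, 38, 31, 25, 16]


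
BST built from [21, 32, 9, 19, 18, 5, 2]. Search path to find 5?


BST root = 21
Search for 5: compare at each node
Path: [21, 9, 5]


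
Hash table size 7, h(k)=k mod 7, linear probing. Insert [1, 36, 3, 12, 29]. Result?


Insertions: 1->slot 1; 36->slot 2; 3->slot 3; 12->slot 5; 29->slot 4
Table: [None, 1, 36, 3, 29, 12, None]


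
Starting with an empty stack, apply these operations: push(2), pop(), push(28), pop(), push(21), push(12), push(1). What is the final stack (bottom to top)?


push(2) -> [2]
pop() returns 2 -> []
push(28) -> [28]
pop() returns 28 -> []
push(21) -> [21]
push(12) -> [21, 12]
push(1) -> [21, 12, 1]
Final stack (bottom to top): [21, 12, 1]


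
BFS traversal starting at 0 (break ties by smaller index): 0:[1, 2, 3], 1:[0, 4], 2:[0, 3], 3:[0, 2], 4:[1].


BFS queue: start with [0]
Visit order: [0, 1, 2, 3, 4]


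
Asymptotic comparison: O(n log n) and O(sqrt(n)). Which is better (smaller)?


sublinear grows slower than linearithmic
O(sqrt(n)) is asymptotically smaller; O(n log n) grows faster


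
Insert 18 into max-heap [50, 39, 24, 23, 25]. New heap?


Append 18: [50, 39, 24, 23, 25, 18]
Bubble up: no swaps needed
Result: [50, 39, 24, 23, 25, 18]
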